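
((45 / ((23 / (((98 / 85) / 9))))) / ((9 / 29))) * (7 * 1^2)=19894 / 3519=5.65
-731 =-731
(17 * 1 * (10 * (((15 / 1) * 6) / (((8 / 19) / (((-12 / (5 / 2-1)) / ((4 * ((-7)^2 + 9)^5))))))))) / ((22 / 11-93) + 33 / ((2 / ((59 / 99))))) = 218025 / 159822873008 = 0.00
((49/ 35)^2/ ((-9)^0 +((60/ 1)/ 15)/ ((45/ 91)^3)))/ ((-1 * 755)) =-35721/ 468916759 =-0.00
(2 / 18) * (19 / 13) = 19 / 117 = 0.16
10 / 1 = 10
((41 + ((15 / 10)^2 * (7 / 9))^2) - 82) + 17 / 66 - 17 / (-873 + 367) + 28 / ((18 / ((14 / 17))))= -22522619 / 619344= -36.37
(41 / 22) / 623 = 41 / 13706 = 0.00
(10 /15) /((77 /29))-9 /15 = -403 /1155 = -0.35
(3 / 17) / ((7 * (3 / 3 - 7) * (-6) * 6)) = 1 / 8568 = 0.00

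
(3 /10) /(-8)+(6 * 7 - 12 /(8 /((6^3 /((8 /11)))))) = -32283 /80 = -403.54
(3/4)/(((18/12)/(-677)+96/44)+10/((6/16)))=67023/2577818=0.03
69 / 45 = 23 / 15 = 1.53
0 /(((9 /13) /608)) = 0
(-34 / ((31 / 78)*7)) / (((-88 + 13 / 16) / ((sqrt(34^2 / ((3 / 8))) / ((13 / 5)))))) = 2.99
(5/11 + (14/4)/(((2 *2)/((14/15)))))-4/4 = 179/660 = 0.27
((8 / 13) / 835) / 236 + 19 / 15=2433697 / 1921335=1.27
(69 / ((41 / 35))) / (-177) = -805 / 2419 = -0.33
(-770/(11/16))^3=-1404928000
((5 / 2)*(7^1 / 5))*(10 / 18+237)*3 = 7483 / 3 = 2494.33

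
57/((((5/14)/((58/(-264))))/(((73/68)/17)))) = -281561/127160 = -2.21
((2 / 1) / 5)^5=32 / 3125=0.01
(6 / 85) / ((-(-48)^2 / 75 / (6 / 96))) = -5 / 34816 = -0.00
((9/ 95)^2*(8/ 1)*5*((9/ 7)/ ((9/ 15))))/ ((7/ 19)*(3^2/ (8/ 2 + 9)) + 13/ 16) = 404352/ 561127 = 0.72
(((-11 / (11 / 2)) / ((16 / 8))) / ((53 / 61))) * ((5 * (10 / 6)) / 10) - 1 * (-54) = 16867 / 318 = 53.04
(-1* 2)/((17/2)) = -4/17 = -0.24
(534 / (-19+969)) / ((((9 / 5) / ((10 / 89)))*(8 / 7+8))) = 7 / 1824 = 0.00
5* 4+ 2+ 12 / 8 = 47 / 2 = 23.50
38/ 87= 0.44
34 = 34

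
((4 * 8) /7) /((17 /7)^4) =10976 /83521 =0.13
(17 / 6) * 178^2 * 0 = 0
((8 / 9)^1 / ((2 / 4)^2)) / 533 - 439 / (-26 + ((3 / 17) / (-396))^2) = 10608439224208 / 628042116195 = 16.89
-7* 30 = -210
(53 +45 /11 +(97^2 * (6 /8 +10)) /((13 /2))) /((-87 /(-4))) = 8933570 /12441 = 718.07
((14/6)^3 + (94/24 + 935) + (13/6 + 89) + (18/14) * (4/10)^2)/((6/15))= 19712563/7560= 2607.48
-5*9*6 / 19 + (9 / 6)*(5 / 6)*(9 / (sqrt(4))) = -1305 / 152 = -8.59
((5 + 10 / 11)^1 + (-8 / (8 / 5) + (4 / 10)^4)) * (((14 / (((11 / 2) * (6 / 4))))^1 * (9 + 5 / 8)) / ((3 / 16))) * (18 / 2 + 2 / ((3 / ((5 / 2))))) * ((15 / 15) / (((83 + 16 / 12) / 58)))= 1038944256 / 1739375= 597.31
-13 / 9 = -1.44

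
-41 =-41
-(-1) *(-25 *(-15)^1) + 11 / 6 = 2261 / 6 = 376.83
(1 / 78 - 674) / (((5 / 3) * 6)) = -52571 / 780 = -67.40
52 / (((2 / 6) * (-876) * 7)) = -13 / 511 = -0.03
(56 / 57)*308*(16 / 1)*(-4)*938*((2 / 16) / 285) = -129428992 / 16245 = -7967.31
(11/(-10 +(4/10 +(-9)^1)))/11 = -5/93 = -0.05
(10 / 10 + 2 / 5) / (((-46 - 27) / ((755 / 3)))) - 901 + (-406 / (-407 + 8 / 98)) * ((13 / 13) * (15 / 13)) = -51355096042 / 56766333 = -904.68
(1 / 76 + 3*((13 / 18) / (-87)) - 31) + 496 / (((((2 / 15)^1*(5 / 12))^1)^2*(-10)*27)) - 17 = -63793741 / 99180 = -643.21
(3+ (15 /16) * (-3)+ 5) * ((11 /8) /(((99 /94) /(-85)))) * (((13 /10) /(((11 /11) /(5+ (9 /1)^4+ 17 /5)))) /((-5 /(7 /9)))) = 66075539803 /86400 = 764763.19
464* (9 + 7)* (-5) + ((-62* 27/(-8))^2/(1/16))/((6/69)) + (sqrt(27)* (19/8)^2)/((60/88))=3971* sqrt(3)/160 + 16038847/2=8019466.49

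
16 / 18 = 8 / 9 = 0.89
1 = 1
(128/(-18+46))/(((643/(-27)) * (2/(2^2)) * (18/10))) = -960/4501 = -0.21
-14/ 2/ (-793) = 7/ 793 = 0.01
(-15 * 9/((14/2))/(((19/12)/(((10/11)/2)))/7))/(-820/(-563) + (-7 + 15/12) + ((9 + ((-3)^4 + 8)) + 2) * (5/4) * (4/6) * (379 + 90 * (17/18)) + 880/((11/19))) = -54723600/56737671617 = -0.00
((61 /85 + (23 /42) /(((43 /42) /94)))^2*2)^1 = 69484700898 /13359025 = 5201.33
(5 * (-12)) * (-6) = 360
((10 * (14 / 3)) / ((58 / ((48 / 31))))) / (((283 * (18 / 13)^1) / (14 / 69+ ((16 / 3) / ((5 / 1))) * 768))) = 411602464 / 157992957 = 2.61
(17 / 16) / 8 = 17 / 128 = 0.13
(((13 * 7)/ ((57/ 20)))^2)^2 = 10971993760000/ 10556001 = 1039408.18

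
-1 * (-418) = 418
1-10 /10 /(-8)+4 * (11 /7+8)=2207 /56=39.41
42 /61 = 0.69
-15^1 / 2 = -15 / 2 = -7.50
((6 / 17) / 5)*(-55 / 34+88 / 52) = 0.01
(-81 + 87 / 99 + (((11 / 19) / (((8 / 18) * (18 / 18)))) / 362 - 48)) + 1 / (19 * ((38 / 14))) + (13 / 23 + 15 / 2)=-47623161277 / 396750552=-120.03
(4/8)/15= 1/30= 0.03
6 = 6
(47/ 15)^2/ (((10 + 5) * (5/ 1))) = 2209/ 16875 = 0.13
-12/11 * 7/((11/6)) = -504/121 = -4.17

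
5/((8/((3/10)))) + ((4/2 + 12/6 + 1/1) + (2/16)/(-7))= 579/112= 5.17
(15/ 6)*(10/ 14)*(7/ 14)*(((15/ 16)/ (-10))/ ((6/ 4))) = -25/ 448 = -0.06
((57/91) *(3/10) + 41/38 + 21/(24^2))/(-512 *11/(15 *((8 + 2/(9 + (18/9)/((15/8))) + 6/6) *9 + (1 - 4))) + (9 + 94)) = 1628964147/122853942848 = 0.01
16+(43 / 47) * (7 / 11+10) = 13303 / 517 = 25.73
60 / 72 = 5 / 6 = 0.83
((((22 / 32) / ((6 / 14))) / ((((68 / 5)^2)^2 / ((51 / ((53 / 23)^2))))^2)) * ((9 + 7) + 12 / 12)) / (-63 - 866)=-0.00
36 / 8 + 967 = 1943 / 2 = 971.50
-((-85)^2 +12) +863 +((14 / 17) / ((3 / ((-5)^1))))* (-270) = -102058 / 17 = -6003.41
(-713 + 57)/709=-656/709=-0.93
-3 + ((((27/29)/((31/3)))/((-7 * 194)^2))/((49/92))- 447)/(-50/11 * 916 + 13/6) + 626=3475753038428412025/5578096104262787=623.11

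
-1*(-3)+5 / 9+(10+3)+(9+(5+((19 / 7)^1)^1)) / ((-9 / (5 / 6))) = 1891 / 126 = 15.01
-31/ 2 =-15.50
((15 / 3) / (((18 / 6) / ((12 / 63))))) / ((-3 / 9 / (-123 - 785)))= 18160 / 21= 864.76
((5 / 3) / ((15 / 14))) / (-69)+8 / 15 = 1586 / 3105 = 0.51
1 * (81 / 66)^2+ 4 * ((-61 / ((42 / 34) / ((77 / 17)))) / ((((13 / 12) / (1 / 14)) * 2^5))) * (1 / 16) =980233 / 704704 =1.39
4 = 4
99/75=33/25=1.32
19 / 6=3.17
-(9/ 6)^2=-9/ 4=-2.25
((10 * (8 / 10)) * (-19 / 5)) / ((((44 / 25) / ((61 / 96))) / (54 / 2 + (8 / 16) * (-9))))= -86925 / 352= -246.95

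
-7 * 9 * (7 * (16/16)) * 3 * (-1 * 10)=13230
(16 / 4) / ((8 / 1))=0.50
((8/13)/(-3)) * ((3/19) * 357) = -2856/247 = -11.56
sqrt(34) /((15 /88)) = 88*sqrt(34) /15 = 34.21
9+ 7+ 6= 22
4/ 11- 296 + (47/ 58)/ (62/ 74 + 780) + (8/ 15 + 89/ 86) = -1748072431324/ 5944467705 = -294.07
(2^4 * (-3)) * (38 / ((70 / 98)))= -2553.60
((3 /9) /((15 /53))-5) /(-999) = 172 /44955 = 0.00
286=286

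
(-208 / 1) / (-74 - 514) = 52 / 147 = 0.35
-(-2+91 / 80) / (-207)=-0.00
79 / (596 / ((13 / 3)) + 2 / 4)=2054 / 3589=0.57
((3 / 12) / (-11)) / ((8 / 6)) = -3 / 176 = -0.02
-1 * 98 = -98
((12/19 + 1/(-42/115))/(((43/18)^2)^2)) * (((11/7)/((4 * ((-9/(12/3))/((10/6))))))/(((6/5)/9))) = 449331300/3182903731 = 0.14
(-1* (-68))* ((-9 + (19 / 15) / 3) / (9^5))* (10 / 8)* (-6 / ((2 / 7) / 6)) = 91868 / 59049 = 1.56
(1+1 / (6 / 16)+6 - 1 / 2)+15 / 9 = 65 / 6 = 10.83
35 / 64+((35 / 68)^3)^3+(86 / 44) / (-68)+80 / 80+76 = 26508820251169396257 / 341958103260725248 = 77.52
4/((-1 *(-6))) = 2/3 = 0.67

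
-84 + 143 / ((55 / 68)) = 464 / 5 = 92.80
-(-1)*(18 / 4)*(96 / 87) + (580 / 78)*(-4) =-28024 / 1131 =-24.78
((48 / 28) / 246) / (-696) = -1 / 99876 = -0.00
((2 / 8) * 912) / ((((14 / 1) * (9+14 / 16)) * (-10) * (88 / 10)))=-114 / 6083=-0.02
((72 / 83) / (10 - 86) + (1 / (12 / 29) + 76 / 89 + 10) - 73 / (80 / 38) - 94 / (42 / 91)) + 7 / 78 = -49262312959 / 218950680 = -224.99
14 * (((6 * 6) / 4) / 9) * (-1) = -14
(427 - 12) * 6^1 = 2490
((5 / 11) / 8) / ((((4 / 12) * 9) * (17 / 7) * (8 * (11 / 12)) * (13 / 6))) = 105 / 213928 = 0.00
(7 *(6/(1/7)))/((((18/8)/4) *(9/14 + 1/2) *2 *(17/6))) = 1372/17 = 80.71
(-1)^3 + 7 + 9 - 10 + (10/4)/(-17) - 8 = -107/34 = -3.15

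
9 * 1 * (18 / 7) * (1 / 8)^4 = 81 / 14336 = 0.01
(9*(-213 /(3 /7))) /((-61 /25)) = 111825 /61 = 1833.20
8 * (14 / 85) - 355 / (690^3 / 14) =735851711 / 558465300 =1.32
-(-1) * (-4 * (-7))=28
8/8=1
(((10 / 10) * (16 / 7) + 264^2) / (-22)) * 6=-19008.62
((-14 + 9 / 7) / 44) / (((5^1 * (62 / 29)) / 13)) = -33553 / 95480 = -0.35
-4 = -4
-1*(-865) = 865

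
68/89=0.76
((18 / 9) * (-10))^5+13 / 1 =-3199987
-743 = -743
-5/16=-0.31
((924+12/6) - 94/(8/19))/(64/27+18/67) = 5085099/19096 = 266.29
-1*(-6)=6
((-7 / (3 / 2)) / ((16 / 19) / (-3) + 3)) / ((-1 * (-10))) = -133 / 775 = -0.17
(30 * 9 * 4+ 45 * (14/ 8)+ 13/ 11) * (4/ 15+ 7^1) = 5563033/ 660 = 8428.84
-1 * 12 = -12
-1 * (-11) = 11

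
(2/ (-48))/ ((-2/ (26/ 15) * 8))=0.00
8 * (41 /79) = 328 /79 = 4.15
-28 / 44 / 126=-1 / 198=-0.01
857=857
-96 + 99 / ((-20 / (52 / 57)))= -9549 / 95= -100.52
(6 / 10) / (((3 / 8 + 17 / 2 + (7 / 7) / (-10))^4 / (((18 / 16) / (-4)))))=-16000 / 562166163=-0.00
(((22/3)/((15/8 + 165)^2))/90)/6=352/721801125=0.00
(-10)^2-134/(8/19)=-873/4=-218.25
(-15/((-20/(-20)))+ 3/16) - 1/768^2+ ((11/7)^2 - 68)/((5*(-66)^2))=-28783791781/1942814720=-14.82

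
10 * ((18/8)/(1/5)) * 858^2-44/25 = 82818448.24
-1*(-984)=984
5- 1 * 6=-1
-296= -296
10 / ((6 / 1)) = 5 / 3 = 1.67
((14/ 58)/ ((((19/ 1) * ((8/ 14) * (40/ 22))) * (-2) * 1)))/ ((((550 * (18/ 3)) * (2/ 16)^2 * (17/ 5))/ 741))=-637/ 24650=-0.03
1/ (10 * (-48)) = -1/ 480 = -0.00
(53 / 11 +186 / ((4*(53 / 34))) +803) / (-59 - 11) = -488349 / 40810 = -11.97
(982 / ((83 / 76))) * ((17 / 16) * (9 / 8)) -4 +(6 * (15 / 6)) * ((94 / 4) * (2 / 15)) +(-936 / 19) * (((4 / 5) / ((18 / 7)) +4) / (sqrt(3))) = 1484441 / 1328 -20176 * sqrt(3) / 285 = 995.18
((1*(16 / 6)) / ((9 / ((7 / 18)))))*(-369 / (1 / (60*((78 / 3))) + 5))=-596960 / 70209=-8.50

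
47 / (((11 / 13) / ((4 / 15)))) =2444 / 165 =14.81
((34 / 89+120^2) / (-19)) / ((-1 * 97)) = 7.81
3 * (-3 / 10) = -9 / 10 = -0.90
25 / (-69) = -0.36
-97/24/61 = -97/1464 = -0.07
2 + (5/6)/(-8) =91/48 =1.90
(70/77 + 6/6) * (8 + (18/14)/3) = 16.09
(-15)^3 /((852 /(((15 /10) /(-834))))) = 1125 /157904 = 0.01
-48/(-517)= 48/517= 0.09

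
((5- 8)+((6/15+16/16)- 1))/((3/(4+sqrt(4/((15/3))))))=-52/15- 26* sqrt(5)/75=-4.24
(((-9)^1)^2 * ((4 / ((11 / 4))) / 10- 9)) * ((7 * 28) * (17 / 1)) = -131437404 / 55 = -2389770.98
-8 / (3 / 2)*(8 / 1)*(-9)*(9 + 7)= 6144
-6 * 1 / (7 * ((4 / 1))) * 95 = -285 / 14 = -20.36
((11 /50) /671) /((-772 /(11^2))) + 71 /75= 6686701 /7063800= 0.95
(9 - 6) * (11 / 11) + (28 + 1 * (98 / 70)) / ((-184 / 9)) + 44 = 45.56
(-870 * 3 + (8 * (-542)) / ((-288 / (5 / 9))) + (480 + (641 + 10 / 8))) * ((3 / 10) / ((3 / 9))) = -479321 / 360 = -1331.45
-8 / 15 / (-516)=2 / 1935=0.00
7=7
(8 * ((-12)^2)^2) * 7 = 1161216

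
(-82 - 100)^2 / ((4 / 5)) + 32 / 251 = 10392687 / 251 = 41405.13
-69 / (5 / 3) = -207 / 5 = -41.40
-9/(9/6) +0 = -6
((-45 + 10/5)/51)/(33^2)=-43/55539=-0.00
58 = 58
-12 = -12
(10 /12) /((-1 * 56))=-5 /336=-0.01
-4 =-4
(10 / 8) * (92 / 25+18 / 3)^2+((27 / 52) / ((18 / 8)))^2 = 2475454 / 21125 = 117.18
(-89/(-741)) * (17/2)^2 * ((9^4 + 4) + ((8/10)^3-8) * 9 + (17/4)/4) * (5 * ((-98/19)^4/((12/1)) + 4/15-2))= 16142038.48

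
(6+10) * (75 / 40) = 30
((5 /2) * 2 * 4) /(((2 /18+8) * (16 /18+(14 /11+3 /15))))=1.04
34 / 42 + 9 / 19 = 512 / 399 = 1.28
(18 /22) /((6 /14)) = 21 /11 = 1.91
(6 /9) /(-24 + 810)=1 /1179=0.00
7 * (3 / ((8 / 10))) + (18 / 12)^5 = 1083 / 32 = 33.84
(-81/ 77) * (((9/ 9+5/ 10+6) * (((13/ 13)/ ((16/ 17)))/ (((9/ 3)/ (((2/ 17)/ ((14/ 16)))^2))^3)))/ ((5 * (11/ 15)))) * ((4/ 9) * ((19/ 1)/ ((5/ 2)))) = -239075328/ 141486908495471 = -0.00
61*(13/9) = 793/9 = 88.11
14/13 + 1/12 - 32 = -4811/156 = -30.84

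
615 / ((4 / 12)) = 1845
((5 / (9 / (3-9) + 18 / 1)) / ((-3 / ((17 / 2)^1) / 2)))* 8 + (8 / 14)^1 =-9124 / 693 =-13.17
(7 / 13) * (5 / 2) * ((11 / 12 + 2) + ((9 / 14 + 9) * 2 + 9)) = 13105 / 312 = 42.00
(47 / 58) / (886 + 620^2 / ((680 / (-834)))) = -799 / 463981324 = -0.00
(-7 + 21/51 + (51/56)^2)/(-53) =307015/2825536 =0.11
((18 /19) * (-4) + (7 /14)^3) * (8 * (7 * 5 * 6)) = -116970 /19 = -6156.32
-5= -5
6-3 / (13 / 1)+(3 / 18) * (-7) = 359 / 78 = 4.60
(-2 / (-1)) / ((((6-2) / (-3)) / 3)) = -9 / 2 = -4.50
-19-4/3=-61/3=-20.33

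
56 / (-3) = -56 / 3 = -18.67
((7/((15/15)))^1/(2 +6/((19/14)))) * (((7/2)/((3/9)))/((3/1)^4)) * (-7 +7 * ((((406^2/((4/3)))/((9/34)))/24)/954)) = 4341684053/226258272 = 19.19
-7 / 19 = -0.37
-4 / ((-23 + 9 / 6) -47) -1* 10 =-1362 / 137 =-9.94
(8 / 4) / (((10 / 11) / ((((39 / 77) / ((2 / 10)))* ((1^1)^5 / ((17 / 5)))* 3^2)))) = 1755 / 119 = 14.75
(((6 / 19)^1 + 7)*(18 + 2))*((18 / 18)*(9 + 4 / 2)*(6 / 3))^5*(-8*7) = -802317429760 / 19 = -42227233145.26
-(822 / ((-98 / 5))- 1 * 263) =14942 / 49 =304.94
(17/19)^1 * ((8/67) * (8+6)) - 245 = -309981/1273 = -243.50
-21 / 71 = -0.30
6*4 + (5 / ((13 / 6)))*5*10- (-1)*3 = 1851 / 13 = 142.38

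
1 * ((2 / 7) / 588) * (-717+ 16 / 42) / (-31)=15049 / 1339758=0.01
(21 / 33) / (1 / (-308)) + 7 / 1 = -189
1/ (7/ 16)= 16/ 7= 2.29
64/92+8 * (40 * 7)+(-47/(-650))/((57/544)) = 954998432/426075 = 2241.39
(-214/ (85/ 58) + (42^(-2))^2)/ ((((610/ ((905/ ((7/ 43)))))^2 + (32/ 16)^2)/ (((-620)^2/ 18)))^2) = -16360020279922184522731351822993375/ 3954301043672285800823952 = -4137272326.83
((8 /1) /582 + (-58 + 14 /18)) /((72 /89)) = -70.72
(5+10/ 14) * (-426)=-17040/ 7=-2434.29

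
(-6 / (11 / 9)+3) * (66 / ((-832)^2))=-63 / 346112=-0.00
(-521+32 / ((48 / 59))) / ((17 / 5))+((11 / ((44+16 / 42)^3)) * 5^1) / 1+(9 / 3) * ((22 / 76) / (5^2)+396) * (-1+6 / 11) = -157280294366081 / 230723906880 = -681.68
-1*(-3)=3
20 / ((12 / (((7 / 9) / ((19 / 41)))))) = 1435 / 513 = 2.80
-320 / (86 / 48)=-7680 / 43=-178.60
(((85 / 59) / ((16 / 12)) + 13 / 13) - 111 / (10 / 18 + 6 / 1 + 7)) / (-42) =87931 / 604632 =0.15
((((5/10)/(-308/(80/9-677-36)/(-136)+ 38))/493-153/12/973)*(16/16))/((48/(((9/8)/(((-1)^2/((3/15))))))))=-7250089179/118274265234944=-0.00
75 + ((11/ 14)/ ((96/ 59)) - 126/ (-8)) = 122617/ 1344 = 91.23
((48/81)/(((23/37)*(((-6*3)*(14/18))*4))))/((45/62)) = -4588/195615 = -0.02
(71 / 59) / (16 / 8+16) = 71 / 1062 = 0.07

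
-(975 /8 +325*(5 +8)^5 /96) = -120681925 /96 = -1257103.39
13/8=1.62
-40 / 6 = -20 / 3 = -6.67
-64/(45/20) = -256/9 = -28.44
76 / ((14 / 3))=114 / 7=16.29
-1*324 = -324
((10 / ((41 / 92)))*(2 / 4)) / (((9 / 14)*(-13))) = -6440 / 4797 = -1.34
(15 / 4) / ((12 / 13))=65 / 16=4.06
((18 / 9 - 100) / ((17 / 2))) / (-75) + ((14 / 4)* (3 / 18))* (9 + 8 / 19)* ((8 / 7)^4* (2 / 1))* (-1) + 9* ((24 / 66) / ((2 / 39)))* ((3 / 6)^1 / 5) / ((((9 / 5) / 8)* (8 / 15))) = 3161100427 / 91400925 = 34.58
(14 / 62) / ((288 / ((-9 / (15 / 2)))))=-7 / 7440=-0.00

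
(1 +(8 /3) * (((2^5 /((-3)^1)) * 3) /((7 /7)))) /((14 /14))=-253 /3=-84.33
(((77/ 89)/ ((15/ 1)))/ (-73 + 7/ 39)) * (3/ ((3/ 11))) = -11011/ 1263800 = -0.01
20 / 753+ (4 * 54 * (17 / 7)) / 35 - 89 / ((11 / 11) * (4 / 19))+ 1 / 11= -3308991241 / 8117340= -407.64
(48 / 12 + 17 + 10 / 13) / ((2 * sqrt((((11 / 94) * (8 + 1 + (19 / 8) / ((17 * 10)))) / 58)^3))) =8393463040 * sqrt(15622930895) / 236395286413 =4437.96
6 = 6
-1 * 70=-70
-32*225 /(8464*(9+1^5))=-0.09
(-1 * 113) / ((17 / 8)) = -904 / 17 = -53.18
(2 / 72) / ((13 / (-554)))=-277 / 234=-1.18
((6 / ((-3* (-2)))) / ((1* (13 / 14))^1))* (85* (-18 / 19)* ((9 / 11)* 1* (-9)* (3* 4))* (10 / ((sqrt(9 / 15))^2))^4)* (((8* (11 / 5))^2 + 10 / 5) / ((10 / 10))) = 184336562384.98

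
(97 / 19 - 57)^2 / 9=972196 / 3249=299.23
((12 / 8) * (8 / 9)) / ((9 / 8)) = 32 / 27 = 1.19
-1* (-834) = 834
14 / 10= 7 / 5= 1.40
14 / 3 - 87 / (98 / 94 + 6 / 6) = -3641 / 96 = -37.93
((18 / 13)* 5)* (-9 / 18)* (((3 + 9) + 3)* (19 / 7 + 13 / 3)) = -365.93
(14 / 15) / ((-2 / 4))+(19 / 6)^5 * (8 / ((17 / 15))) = 61851067 / 27540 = 2245.86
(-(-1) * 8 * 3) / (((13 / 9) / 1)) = 216 / 13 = 16.62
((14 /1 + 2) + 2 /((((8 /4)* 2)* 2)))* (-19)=-1235 /4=-308.75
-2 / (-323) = 2 / 323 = 0.01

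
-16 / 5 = -3.20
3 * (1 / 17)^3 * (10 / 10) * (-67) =-201 / 4913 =-0.04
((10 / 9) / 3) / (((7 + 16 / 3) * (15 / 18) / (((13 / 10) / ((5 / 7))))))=182 / 2775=0.07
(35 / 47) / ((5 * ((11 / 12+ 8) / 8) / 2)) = 1344 / 5029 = 0.27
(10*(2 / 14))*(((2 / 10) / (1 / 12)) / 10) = 12 / 35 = 0.34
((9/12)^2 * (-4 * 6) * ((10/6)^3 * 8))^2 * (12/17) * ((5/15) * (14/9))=14000000/153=91503.27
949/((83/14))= 13286/83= 160.07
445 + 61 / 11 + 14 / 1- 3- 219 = 242.55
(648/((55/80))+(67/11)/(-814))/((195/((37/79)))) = 1687897/745602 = 2.26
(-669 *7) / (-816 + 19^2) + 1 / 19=10.34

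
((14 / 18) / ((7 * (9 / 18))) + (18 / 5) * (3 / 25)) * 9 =736 / 125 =5.89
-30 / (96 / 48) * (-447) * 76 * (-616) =-313901280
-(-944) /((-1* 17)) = -944 /17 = -55.53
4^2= 16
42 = 42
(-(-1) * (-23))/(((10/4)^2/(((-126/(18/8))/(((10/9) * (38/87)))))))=1008504/2375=424.63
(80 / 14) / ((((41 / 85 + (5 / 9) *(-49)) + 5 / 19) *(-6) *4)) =24225 / 2693873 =0.01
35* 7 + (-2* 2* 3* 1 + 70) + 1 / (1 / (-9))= 294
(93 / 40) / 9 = 31 / 120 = 0.26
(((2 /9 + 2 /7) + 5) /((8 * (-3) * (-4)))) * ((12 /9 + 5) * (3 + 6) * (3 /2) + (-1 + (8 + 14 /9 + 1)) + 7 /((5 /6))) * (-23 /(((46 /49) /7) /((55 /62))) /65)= -1741464263 /125349120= -13.89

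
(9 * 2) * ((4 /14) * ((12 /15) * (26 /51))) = 1248 /595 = 2.10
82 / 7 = 11.71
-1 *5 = -5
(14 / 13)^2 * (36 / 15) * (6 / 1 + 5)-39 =-7083 / 845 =-8.38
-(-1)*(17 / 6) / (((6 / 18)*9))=17 / 18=0.94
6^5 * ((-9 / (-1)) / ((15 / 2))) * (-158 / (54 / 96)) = -13105152 / 5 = -2621030.40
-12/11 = -1.09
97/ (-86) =-97/ 86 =-1.13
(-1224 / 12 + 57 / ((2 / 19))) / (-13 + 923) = 879 / 1820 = 0.48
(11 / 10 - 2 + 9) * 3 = 243 / 10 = 24.30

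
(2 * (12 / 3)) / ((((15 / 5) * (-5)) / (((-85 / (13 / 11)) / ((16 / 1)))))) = 2.40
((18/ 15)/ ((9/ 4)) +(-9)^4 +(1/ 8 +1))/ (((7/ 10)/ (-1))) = -787519/ 84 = -9375.23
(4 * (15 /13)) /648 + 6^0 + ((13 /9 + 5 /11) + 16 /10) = 173981 /38610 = 4.51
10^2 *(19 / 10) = 190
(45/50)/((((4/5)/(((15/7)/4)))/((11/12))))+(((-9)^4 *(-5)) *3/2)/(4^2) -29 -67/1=-3170.92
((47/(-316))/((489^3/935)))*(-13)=571285/36949933404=0.00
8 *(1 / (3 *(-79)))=-8 / 237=-0.03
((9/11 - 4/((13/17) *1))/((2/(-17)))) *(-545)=-5846215/286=-20441.31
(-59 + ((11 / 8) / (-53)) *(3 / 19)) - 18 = -620345 / 8056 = -77.00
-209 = -209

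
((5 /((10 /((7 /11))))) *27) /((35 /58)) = 783 /55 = 14.24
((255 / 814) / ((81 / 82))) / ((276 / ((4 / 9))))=3485 / 6824169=0.00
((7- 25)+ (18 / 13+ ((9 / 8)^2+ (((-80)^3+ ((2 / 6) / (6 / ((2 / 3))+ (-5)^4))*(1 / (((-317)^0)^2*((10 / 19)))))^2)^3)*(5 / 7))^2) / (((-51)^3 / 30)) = -122928441994782711067345535213549123443692538736884745071445292133014011973881170196990093611235433149394812041421329301209 / 3282904133495173336377566611558112378430321082368000000000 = -37445029460517886800754960000000000000000000000000000000000000000.00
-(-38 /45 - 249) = 11243 /45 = 249.84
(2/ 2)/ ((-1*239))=-1/ 239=-0.00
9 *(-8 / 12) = -6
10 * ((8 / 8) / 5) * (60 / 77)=120 / 77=1.56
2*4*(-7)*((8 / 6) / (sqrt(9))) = -224 / 9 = -24.89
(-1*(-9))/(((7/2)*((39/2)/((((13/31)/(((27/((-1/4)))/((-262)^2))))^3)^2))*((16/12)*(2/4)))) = 18967159882201690481530047141146/267428863397360007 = 70924131528836.80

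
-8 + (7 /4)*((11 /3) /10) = -883 /120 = -7.36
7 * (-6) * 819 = -34398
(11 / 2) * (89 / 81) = 979 / 162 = 6.04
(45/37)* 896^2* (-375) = -13547520000/37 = -366149189.19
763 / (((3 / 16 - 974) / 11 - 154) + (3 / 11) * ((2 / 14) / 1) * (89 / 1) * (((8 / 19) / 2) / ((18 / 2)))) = -3.15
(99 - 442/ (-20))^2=1466521/ 100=14665.21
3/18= 1/6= 0.17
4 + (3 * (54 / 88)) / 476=83857 / 20944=4.00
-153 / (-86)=153 / 86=1.78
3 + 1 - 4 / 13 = 48 / 13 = 3.69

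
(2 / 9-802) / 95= -7216 / 855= -8.44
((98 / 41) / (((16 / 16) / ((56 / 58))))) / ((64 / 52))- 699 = -697.12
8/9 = 0.89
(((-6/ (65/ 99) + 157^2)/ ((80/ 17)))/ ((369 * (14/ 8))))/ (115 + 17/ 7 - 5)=27227047/ 377523900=0.07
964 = 964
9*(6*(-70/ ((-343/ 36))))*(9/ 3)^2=174960/ 49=3570.61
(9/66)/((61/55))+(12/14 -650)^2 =2519048927/5978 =421386.57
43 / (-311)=-43 / 311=-0.14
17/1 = 17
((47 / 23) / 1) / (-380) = -47 / 8740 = -0.01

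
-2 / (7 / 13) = -26 / 7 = -3.71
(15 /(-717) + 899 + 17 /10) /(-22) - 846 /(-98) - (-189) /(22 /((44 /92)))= -151907601 /5387060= -28.20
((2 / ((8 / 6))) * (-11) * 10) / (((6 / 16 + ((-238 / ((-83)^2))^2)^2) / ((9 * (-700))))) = 18730062202468264956000 / 6756902364759011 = 2771989.47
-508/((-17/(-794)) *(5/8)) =-3226816/85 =-37962.54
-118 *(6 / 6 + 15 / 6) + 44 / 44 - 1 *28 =-440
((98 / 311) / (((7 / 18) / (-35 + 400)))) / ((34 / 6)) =275940 / 5287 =52.19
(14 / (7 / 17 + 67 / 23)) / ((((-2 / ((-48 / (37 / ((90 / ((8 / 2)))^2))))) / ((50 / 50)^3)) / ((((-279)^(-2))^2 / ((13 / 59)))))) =161483 / 155918973951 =0.00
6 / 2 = 3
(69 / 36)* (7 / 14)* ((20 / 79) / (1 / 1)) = 115 / 474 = 0.24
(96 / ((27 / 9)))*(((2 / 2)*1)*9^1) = 288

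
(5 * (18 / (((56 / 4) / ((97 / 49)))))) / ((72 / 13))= 6305 / 2744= 2.30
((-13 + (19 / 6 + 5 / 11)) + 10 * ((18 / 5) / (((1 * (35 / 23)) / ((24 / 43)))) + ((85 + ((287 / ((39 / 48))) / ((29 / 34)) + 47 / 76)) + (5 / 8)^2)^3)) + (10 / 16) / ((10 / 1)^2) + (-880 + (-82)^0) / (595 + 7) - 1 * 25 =598624286517075392710465293739 / 478492588471346921472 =1251062818.82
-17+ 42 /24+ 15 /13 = -733 /52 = -14.10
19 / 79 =0.24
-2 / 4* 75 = -75 / 2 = -37.50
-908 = -908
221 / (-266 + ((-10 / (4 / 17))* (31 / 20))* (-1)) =-1768 / 1601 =-1.10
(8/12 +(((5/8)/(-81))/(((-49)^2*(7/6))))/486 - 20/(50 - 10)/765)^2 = 2494042214057101879609/5622614406989383809600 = 0.44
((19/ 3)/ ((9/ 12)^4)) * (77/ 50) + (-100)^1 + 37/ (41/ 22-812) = -2498270426/ 36091575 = -69.22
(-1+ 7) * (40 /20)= 12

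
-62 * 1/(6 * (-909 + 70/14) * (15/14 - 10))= -217/169500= -0.00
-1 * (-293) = 293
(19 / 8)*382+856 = 7053 / 4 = 1763.25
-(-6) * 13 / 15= 26 / 5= 5.20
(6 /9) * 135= 90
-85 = -85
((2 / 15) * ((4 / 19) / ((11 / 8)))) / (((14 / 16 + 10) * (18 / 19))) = 256 / 129195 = 0.00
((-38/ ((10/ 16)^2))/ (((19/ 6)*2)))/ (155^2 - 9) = -24/ 37525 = -0.00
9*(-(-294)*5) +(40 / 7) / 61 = 5649250 / 427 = 13230.09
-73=-73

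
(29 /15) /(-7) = -0.28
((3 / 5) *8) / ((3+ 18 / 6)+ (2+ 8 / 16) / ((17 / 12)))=34 / 55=0.62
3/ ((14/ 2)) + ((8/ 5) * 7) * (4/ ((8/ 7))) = 1387/ 35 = 39.63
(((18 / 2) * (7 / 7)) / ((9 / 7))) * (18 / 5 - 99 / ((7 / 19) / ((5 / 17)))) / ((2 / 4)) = -89766 / 85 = -1056.07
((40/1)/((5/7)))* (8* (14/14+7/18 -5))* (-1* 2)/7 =462.22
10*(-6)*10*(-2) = 1200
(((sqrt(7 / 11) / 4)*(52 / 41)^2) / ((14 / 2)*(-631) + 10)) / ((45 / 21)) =-364*sqrt(77) / 94026735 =-0.00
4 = 4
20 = 20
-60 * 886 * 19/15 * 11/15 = -740696/15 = -49379.73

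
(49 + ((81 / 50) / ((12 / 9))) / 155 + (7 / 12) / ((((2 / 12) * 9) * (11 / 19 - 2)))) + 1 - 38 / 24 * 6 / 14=2586751093 / 52731000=49.06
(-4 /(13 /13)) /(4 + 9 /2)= -8 /17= -0.47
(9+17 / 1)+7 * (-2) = 12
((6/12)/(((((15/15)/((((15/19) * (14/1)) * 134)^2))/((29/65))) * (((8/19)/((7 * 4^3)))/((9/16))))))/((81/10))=8930416600/247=36155532.79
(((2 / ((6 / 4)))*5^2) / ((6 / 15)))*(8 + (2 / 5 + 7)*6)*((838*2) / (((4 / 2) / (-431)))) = -1577143933.33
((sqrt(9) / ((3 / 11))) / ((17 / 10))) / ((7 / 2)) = 220 / 119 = 1.85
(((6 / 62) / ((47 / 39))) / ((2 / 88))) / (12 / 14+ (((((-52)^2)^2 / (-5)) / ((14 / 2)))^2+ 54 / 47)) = 1576575 / 19472706118477973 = 0.00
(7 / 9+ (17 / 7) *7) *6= 320 / 3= 106.67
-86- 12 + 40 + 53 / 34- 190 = -8379 / 34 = -246.44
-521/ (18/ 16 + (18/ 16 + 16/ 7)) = -14588/ 127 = -114.87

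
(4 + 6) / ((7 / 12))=120 / 7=17.14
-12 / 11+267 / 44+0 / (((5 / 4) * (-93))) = 219 / 44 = 4.98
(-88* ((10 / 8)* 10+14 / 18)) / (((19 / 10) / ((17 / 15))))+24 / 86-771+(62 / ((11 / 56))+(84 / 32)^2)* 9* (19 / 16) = 491806589851 / 248472576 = 1979.32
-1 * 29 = -29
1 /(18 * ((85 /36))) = 2 /85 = 0.02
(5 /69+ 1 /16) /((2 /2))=149 /1104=0.13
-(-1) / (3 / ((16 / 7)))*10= 160 / 21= 7.62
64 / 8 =8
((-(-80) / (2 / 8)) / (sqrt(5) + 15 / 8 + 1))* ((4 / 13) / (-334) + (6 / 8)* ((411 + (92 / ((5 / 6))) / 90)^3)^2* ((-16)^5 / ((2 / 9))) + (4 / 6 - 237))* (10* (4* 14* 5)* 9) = -29797303194357030963334870333514176126976 / 241693359375 + 10364279371950271639420824463831017783296* sqrt(5) / 241693359375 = -27398642635451582618260700000.00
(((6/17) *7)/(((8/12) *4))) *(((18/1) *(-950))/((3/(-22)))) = 1975050/17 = 116179.41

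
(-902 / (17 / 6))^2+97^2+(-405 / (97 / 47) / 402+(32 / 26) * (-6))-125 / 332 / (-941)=844808134595217993 / 7628083514116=110749.72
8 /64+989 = 7913 /8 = 989.12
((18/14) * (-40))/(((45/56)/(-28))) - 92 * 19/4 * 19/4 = -1135/4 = -283.75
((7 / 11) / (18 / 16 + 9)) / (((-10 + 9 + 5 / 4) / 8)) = 1792 / 891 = 2.01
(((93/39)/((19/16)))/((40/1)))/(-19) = -62/23465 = -0.00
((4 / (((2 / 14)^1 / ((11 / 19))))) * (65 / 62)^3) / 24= 21146125 / 27169392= 0.78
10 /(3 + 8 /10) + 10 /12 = 395 /114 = 3.46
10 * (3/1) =30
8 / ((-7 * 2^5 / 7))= -1 / 4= -0.25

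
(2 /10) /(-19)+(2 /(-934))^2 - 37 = -37.01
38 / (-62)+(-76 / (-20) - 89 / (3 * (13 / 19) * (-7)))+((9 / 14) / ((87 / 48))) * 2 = 12382523 / 1227135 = 10.09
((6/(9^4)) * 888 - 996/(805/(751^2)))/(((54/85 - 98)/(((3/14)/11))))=1740424408477/12465604998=139.62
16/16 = 1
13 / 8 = 1.62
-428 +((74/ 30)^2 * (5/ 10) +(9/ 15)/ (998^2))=-95233420327/ 224100900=-424.96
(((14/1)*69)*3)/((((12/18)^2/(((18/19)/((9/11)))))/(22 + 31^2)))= 141012333/19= 7421701.74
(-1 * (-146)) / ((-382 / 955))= -365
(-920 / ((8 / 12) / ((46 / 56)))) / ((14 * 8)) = -7935 / 784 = -10.12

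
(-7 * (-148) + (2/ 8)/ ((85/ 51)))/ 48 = 20723/ 960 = 21.59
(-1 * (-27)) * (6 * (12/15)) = 648/5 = 129.60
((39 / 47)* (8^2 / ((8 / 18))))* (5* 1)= 597.45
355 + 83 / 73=25998 / 73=356.14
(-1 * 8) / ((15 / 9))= -24 / 5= -4.80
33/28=1.18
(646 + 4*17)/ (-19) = -714/ 19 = -37.58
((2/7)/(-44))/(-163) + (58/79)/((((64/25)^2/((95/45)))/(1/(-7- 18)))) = -172161961/18275862528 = -0.01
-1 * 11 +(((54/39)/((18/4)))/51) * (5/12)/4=-87511/7956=-11.00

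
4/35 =0.11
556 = 556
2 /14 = 1 /7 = 0.14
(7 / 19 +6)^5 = 25937424601 / 2476099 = 10475.12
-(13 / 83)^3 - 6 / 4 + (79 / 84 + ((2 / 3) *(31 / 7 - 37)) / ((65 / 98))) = -103966874729 / 3121957020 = -33.30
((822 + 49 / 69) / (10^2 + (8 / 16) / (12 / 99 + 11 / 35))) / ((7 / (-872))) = -49797828944 / 49147665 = -1013.23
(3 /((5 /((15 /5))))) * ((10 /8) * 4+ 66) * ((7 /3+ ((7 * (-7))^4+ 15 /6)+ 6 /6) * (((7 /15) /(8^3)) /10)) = 17190653977 /256000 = 67150.99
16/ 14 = 8/ 7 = 1.14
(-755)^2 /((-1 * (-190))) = 114005 /38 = 3000.13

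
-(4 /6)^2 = -4 /9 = -0.44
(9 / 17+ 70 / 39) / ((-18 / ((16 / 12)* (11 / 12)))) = -16951 / 107406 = -0.16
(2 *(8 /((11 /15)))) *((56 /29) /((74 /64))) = 430080 /11803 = 36.44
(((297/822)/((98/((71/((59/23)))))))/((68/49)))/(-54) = -17963/13191456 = -0.00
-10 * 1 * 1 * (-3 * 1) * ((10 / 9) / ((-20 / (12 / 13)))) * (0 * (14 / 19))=0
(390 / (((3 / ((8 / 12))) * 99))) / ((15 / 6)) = 104 / 297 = 0.35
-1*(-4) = 4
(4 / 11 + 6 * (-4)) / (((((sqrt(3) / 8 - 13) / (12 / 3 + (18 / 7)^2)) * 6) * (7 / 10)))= 5408000 * sqrt(3) / 122392347 + 562432000 / 122392347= 4.67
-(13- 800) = 787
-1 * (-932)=932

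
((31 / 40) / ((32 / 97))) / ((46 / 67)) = 201469 / 58880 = 3.42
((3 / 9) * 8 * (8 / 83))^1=64 / 249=0.26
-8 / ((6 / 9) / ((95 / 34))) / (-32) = 285 / 272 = 1.05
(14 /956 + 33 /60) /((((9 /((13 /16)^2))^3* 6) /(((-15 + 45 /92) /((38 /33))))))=-12753978783689 /27251190609739776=-0.00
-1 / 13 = -0.08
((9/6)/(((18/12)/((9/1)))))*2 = 18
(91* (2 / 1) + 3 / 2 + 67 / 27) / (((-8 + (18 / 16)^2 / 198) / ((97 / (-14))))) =342908192 / 2127195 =161.20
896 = 896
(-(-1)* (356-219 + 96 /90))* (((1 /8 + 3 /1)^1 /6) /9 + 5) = 905027 /1296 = 698.32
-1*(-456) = 456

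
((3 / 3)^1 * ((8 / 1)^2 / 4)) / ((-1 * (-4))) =4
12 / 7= 1.71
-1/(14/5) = -5/14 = -0.36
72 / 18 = 4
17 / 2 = 8.50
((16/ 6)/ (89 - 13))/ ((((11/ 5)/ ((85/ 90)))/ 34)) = 2890/ 5643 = 0.51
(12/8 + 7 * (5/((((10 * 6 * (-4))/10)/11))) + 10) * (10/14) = -545/168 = -3.24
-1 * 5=-5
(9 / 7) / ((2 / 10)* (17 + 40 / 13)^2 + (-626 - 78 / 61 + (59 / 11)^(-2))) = -1614853305 / 686562332918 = -0.00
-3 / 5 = -0.60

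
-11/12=-0.92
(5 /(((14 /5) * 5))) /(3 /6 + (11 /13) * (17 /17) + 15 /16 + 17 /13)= 0.10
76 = 76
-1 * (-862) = 862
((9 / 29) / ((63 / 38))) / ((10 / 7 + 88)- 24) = 19 / 6641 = 0.00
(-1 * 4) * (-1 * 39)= 156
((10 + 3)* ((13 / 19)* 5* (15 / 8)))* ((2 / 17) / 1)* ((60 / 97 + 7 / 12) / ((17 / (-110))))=-325092625 / 4261016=-76.29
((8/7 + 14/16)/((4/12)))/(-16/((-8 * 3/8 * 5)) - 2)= -5085/784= -6.49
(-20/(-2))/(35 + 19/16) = 160/579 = 0.28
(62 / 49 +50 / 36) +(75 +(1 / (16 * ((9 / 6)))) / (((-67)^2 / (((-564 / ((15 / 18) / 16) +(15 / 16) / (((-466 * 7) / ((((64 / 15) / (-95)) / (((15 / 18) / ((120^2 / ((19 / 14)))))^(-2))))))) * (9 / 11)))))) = 2437548646428603187219 / 31423064740429824000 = 77.57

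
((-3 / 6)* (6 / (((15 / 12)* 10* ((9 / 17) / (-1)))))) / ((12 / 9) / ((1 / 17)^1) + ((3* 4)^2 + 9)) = 2 / 775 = 0.00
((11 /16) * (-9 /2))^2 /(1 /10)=49005 /512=95.71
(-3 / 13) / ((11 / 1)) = -3 / 143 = -0.02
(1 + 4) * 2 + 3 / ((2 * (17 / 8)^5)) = 14247722 / 1419857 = 10.03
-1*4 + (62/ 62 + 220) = 217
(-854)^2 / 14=52094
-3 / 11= -0.27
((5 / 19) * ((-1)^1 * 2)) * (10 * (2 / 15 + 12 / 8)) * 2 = -980 / 57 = -17.19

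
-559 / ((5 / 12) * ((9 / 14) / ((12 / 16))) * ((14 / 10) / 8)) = -8944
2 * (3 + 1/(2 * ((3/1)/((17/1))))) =35/3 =11.67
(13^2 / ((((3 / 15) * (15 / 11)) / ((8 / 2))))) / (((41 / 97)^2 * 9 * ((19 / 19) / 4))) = 279861296 / 45387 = 6166.11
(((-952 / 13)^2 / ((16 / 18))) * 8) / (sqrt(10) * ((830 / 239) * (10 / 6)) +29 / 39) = -13511706594624 / 125917940369 +8090258601600 * sqrt(10) / 9685995413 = 2534.00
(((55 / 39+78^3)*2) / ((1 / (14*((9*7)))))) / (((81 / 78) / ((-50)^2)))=18137431340000 / 9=2015270148888.89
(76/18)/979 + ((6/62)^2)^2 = 35807489/8137143531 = 0.00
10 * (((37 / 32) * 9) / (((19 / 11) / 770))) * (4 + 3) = 49358925 / 152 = 324729.77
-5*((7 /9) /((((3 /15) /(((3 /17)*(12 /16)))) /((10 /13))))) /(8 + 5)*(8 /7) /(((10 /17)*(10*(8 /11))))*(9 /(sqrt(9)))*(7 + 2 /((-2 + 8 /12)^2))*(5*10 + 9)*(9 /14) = -438075 /11648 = -37.61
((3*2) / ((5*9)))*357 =238 / 5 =47.60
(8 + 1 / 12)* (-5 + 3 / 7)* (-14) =1552 / 3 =517.33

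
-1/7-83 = -582/7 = -83.14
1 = 1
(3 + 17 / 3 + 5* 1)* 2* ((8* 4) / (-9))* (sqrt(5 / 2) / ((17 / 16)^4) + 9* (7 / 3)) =-18368 / 9- 85983232* sqrt(10) / 2255067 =-2161.46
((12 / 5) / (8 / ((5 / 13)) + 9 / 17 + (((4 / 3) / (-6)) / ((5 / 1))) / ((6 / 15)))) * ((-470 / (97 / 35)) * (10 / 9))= -4194750 / 196813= -21.31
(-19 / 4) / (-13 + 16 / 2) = 19 / 20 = 0.95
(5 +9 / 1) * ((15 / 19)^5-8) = -266691838 / 2476099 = -107.71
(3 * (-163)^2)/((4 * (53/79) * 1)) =6296853/212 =29702.14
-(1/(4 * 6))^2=-1/576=-0.00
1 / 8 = 0.12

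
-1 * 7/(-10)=7/10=0.70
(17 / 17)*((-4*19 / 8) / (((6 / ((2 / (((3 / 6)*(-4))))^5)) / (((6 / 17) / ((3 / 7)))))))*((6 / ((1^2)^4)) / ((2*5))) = 133 / 170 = 0.78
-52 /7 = -7.43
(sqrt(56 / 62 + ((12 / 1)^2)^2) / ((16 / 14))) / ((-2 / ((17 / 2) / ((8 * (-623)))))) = 17 * sqrt(4982041) / 353152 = 0.11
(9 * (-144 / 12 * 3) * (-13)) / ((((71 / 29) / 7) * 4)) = 213759 / 71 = 3010.69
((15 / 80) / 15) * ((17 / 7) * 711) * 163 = 1970181 / 560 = 3518.18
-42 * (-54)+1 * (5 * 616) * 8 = 26908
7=7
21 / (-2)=-21 / 2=-10.50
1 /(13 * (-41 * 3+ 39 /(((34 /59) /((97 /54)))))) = -612 /11401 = -0.05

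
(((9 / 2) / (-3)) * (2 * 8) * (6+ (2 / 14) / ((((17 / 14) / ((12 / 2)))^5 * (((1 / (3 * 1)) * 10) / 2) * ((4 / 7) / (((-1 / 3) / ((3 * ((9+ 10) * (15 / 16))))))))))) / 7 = -52508944944 / 4721024525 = -11.12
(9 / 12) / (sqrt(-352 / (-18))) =9 * sqrt(11) / 176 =0.17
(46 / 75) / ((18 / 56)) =1.91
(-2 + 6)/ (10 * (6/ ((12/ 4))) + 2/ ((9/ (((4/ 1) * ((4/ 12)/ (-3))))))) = 81/ 403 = 0.20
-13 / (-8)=1.62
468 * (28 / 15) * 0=0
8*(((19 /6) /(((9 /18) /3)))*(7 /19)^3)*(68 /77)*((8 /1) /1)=213248 /3971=53.70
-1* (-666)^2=-443556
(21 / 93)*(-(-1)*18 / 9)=0.45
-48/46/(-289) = 24/6647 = 0.00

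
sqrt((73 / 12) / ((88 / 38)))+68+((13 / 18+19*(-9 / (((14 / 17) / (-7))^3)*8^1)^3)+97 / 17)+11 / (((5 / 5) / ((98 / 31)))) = sqrt(45771) / 132+15581330585437493135 / 9486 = 1642560677360057.82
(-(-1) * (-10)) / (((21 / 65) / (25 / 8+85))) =-76375 / 28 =-2727.68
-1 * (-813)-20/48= 9751/12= 812.58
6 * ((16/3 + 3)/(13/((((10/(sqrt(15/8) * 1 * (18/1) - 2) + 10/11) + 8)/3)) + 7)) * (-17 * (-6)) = 86640840 * sqrt(30)/60250207 + 27032433720/60250207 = 456.55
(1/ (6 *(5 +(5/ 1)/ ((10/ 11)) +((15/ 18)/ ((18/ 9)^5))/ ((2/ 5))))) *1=64/ 4057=0.02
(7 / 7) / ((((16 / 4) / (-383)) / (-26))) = 4979 / 2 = 2489.50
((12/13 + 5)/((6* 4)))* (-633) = -16247/104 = -156.22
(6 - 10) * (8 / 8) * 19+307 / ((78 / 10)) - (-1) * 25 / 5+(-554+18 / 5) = -582.04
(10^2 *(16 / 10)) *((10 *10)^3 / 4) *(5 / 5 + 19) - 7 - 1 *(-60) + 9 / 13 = 10400000698 / 13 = 800000053.69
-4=-4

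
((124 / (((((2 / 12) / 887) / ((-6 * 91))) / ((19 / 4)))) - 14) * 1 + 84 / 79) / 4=-67605169597 / 158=-427880820.23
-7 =-7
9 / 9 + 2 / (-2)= 0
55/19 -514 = -9711/19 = -511.11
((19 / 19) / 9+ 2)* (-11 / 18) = -209 / 162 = -1.29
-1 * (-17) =17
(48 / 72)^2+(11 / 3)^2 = 125 / 9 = 13.89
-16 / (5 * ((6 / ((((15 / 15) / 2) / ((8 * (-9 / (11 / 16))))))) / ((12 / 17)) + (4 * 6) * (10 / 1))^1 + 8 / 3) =66 / 31759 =0.00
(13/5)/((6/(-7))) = -91/30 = -3.03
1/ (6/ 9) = 1.50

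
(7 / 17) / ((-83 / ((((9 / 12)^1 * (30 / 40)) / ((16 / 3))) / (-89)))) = 189 / 32148224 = 0.00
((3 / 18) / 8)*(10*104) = 21.67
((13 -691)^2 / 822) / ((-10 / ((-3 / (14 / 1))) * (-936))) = -12769 / 997360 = -0.01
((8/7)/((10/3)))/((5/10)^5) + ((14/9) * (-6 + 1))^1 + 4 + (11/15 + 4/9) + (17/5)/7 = 8.86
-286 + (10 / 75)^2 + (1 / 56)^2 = -201788831 / 705600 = -285.98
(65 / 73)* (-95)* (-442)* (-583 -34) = -1684008950 / 73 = -23068615.75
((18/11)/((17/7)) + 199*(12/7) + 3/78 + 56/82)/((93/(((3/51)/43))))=477975529/94863070302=0.01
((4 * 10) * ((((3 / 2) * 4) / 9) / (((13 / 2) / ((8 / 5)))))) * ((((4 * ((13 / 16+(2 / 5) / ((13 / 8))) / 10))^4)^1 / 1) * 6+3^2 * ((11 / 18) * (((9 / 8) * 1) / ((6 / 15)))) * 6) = 708354181264401 / 1160290625000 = 610.50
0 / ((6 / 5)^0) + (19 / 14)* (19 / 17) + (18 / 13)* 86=373117 / 3094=120.59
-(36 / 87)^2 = -144 / 841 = -0.17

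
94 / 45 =2.09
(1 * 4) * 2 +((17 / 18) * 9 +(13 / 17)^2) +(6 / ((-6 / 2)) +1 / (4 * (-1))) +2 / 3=53759 / 3468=15.50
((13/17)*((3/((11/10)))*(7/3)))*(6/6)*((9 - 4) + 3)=7280/187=38.93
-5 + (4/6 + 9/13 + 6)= 92/39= 2.36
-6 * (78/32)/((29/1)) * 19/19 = -117/232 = -0.50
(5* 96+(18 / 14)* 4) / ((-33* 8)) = -1.84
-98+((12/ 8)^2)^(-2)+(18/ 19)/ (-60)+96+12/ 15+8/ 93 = -444761/ 477090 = -0.93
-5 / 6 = -0.83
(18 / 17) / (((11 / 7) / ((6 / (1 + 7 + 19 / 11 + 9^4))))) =378 / 614363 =0.00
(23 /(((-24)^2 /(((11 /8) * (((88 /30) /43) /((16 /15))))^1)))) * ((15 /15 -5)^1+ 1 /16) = -19481 /1409024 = -0.01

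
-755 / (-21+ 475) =-755 / 454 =-1.66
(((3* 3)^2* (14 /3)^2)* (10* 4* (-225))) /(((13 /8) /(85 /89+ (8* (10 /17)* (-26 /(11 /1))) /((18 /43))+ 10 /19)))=1007675897760000 /4110821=245127651.57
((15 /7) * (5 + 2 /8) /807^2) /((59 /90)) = 225 /8538598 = 0.00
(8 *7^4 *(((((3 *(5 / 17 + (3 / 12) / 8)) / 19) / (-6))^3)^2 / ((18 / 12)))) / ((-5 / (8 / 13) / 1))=-24609937089105963 / 39627654227478139811921920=-0.00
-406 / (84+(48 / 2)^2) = -203 / 330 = -0.62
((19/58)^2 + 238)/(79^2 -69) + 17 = 353765329/20762608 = 17.04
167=167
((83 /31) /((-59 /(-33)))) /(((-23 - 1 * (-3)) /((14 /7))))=-2739 /18290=-0.15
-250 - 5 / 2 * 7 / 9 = -4535 / 18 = -251.94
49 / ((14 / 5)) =35 / 2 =17.50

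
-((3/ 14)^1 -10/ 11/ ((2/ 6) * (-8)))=-171/ 308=-0.56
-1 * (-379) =379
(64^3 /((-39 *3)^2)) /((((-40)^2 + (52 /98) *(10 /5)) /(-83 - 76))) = -170196992 /89494119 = -1.90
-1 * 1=-1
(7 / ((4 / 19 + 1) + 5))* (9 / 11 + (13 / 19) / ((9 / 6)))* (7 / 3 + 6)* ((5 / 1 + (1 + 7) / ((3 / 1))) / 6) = 3215975 / 210276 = 15.29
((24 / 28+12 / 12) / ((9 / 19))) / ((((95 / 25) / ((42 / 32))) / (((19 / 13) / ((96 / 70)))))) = 3325 / 2304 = 1.44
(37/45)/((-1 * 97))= -37/4365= -0.01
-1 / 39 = -0.03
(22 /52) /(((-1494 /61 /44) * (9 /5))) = -36905 /87399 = -0.42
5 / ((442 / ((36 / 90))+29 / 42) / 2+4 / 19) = 7980 / 882677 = 0.01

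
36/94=18/47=0.38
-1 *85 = -85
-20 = -20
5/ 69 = 0.07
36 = 36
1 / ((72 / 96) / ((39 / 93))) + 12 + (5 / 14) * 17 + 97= 150551 / 1302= 115.63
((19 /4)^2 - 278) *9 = -2298.94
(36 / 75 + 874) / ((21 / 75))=21862 / 7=3123.14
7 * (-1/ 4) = -7/ 4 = -1.75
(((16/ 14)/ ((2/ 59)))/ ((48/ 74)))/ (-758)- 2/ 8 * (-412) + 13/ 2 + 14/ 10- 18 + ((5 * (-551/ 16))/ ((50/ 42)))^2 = 21012.84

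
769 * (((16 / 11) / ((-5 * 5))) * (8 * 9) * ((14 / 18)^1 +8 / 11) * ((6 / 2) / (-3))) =14666368 / 3025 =4848.39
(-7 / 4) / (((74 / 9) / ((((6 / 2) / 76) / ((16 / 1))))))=-189 / 359936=-0.00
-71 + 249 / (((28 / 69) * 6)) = 31.27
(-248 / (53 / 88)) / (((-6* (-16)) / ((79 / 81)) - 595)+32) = 1724096 / 1945153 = 0.89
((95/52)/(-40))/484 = -19/201344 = -0.00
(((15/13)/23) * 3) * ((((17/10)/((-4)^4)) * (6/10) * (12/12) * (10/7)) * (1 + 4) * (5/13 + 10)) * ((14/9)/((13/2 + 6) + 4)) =0.00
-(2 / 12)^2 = -1 / 36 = -0.03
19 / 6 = 3.17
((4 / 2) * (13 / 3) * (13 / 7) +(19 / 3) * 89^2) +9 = 351340 / 7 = 50191.43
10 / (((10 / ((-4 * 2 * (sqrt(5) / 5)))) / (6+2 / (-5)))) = -224 * sqrt(5) / 25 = -20.04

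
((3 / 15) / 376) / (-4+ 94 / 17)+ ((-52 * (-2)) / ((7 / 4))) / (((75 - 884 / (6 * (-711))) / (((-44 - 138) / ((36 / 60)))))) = -1879476287311 / 7841182960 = -239.69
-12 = -12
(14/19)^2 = 196/361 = 0.54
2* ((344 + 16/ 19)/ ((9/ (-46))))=-66976/ 19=-3525.05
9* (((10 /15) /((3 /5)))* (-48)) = -480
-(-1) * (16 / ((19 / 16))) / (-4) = -64 / 19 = -3.37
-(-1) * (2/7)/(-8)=-1/28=-0.04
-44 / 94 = -22 / 47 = -0.47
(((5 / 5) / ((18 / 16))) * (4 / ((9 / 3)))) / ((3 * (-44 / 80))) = -640 / 891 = -0.72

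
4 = 4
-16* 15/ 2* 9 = -1080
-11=-11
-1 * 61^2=-3721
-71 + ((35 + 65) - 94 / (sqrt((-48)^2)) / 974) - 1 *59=-701327 / 23376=-30.00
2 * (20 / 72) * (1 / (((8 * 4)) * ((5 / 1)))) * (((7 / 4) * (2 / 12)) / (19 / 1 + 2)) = 1 / 20736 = 0.00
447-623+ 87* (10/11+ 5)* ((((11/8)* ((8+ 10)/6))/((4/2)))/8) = -43.46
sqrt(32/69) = 4 * sqrt(138)/69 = 0.68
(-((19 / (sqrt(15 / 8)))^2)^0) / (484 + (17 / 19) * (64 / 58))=-551 / 267228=-0.00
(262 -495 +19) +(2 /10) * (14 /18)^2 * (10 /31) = -537256 /2511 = -213.96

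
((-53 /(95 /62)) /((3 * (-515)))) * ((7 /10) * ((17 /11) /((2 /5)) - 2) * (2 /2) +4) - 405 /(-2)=545221751 /2690875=202.62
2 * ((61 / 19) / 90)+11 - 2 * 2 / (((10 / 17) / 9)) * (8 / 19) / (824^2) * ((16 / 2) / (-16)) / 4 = 642718957 / 58052448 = 11.07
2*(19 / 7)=38 / 7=5.43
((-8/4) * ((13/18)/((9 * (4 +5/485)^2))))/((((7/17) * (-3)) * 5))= 2079389/1286985105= 0.00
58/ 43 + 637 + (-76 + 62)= 26847/ 43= 624.35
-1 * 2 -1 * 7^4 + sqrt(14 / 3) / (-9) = -2403 -sqrt(42) / 27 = -2403.24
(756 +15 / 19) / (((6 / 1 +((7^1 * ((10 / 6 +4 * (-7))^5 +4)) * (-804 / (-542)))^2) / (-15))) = -103927040999685 / 158281412133301341299866558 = -0.00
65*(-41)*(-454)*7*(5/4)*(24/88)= 63520275/22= 2887285.23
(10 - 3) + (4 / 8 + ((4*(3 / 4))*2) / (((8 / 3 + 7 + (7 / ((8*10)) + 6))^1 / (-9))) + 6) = 76167 / 7562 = 10.07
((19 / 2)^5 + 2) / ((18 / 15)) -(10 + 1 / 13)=160925443 / 2496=64473.33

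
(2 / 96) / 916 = 1 / 43968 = 0.00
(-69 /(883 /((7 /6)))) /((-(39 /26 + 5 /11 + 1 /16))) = 14168 /313465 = 0.05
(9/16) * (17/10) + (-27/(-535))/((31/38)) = 540333/530720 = 1.02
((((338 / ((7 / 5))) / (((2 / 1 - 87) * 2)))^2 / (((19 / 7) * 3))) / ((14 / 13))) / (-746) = -371293 / 1204308084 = -0.00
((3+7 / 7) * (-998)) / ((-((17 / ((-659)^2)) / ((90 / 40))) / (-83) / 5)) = -1618795455930 / 17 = -95223262113.53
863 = 863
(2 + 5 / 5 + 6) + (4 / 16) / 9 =325 / 36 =9.03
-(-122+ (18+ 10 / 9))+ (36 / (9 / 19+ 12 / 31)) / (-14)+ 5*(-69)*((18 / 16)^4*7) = -164343026713 / 43610112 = -3768.46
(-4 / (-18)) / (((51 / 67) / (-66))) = -2948 / 153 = -19.27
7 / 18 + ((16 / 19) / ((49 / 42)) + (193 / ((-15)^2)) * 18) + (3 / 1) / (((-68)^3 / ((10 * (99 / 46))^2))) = 82360084741201 / 4977560750400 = 16.55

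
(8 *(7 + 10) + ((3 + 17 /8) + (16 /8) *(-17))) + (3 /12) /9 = 7715 /72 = 107.15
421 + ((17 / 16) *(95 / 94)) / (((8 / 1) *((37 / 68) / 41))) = 47981271 / 111296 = 431.11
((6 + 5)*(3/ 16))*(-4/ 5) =-1.65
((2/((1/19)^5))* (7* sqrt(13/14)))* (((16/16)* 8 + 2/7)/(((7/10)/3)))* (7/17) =4308412260* sqrt(182)/119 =488434110.20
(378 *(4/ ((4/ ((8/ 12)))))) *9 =2268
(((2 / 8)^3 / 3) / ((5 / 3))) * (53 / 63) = 0.00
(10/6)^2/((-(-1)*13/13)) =25/9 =2.78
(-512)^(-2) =1 / 262144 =0.00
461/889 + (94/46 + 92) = 1933510/20447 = 94.56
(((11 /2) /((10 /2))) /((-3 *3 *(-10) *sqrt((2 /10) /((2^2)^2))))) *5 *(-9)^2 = 99 *sqrt(5) /5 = 44.27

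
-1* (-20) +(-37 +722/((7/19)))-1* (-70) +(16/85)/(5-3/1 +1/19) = 46707163/23205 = 2012.81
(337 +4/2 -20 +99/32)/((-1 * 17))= -10307/544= -18.95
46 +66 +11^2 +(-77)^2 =6162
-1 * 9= -9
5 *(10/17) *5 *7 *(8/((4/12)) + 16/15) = 131600/51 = 2580.39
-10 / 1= -10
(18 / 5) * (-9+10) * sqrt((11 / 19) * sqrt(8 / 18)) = 6 * sqrt(1254) / 95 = 2.24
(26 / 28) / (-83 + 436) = 13 / 4942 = 0.00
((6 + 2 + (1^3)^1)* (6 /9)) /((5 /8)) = 48 /5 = 9.60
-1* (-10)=10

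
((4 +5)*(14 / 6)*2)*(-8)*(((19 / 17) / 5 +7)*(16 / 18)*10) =-1100288 / 51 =-21574.27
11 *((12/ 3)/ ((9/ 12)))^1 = 176/ 3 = 58.67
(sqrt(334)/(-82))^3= -167 * sqrt(334)/275684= -0.01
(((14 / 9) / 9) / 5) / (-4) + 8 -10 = -1627 / 810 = -2.01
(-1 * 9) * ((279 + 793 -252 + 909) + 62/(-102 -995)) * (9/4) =-153628731/4388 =-35011.11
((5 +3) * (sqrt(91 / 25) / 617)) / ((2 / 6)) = 24 * sqrt(91) / 3085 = 0.07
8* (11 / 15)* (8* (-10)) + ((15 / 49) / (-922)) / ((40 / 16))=-31805321 / 67767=-469.33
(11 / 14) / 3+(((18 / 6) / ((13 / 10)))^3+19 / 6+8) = 364760 / 15379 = 23.72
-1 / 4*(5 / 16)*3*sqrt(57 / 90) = -sqrt(570) / 128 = -0.19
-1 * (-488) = 488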